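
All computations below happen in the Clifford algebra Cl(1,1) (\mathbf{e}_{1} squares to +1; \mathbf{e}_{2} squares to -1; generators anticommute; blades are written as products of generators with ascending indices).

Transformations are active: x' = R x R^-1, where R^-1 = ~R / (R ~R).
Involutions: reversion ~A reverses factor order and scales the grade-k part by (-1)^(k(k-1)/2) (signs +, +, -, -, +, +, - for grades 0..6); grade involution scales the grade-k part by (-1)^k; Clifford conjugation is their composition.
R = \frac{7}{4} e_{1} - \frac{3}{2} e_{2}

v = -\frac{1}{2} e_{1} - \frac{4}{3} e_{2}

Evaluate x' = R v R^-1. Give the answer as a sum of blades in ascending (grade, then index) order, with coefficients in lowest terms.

~R = \frac{7}{4} e_{1} - \frac{3}{2} e_{2}, and R ~R = \frac{13}{16}, so R^-1 = ~R / (\frac{13}{16}).
R v = -\frac{23}{8} - \frac{37}{12} e_{1} e_{2}
Answer: -\frac{309}{26} e_{1} + \frac{466}{39} e_{2}


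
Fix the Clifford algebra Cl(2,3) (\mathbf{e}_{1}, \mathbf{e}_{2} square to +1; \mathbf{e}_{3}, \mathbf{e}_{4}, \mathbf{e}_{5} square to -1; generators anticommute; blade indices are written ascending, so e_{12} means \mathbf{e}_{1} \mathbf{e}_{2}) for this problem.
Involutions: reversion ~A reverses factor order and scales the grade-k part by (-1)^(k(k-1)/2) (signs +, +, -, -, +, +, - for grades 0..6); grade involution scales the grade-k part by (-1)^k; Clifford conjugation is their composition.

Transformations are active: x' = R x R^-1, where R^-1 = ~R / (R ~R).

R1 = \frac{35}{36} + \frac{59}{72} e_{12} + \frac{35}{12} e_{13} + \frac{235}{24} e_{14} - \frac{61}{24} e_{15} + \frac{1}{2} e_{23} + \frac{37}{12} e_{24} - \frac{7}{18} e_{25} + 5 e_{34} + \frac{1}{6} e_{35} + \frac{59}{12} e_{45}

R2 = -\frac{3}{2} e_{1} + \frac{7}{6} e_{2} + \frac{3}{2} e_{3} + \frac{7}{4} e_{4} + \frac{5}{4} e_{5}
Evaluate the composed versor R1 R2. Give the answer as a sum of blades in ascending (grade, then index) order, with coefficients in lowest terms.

Distribute over the terms of R2 (each basis-blade product reordered to ascending indices, repeated generators contracted through their squares):
R1 (-\frac{3}{2} e_{1}) = -\frac{35}{24} e_{1} + \frac{59}{48} e_{2} + \frac{35}{8} e_{3} + \frac{235}{16} e_{4} - \frac{61}{16} e_{5} - \frac{3}{4} e_{123} - \frac{37}{8} e_{124} + \frac{7}{12} e_{125} - \frac{15}{2} e_{134} - \frac{1}{4} e_{135} - \frac{59}{8} e_{145}
R1 (\frac{7}{6} e_{2}) = \frac{413}{432} e_{1} + \frac{245}{216} e_{2} - \frac{7}{12} e_{3} - \frac{259}{72} e_{4} + \frac{49}{108} e_{5} - \frac{245}{72} e_{123} - \frac{1645}{144} e_{124} + \frac{427}{144} e_{125} + \frac{35}{6} e_{234} + \frac{7}{36} e_{235} + \frac{413}{72} e_{245}
R1 (\frac{3}{2} e_{3}) = -\frac{35}{8} e_{1} - \frac{3}{4} e_{2} + \frac{35}{24} e_{3} + \frac{15}{2} e_{4} + \frac{1}{4} e_{5} + \frac{59}{48} e_{123} - \frac{235}{16} e_{134} + \frac{61}{16} e_{135} - \frac{37}{8} e_{234} + \frac{7}{12} e_{235} + \frac{59}{8} e_{345}
R1 (\frac{7}{4} e_{4}) = -\frac{1645}{96} e_{1} - \frac{259}{48} e_{2} - \frac{35}{4} e_{3} + \frac{245}{144} e_{4} + \frac{413}{48} e_{5} + \frac{413}{288} e_{124} + \frac{245}{48} e_{134} + \frac{427}{96} e_{145} + \frac{7}{8} e_{234} + \frac{49}{72} e_{245} - \frac{7}{24} e_{345}
R1 (\frac{5}{4} e_{5}) = \frac{305}{96} e_{1} + \frac{35}{72} e_{2} - \frac{5}{24} e_{3} - \frac{295}{48} e_{4} + \frac{175}{144} e_{5} + \frac{295}{288} e_{125} + \frac{175}{48} e_{135} + \frac{1175}{96} e_{145} + \frac{5}{8} e_{235} + \frac{185}{48} e_{245} + \frac{25}{4} e_{345}
Summing the partial products and collecting blades:
Answer: -\frac{8137}{432} e_{1} - \frac{89}{27} e_{2} - \frac{89}{24} e_{3} + \frac{679}{48} e_{4} + \frac{2899}{432} e_{5} - \frac{421}{144} e_{123} - \frac{1403}{96} e_{124} + \frac{439}{96} e_{125} - \frac{205}{12} e_{134} + \frac{173}{24} e_{135} + \frac{149}{16} e_{145} + \frac{25}{12} e_{234} + \frac{101}{72} e_{235} + \frac{493}{48} e_{245} + \frac{40}{3} e_{345}


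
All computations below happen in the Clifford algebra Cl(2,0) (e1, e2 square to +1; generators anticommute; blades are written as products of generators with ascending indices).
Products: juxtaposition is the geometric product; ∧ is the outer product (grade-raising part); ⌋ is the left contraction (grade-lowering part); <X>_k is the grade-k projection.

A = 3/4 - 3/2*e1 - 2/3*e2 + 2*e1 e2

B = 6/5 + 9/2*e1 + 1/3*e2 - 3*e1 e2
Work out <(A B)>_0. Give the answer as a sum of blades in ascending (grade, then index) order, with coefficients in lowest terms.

step 1: -13/180 + 29/120*e1 - 101/20*e2 + 53/20*e1 e2
step 2: -13/180
Answer: -13/180


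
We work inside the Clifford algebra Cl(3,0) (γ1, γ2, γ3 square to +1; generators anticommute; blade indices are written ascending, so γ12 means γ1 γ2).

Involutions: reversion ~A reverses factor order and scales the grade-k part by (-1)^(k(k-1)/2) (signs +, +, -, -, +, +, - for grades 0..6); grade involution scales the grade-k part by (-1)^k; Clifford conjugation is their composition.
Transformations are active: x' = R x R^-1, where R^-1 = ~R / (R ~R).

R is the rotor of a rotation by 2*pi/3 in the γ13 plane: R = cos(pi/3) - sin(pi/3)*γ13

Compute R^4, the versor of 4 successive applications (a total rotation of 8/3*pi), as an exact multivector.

Rotor phase runs at HALF the rotation angle; powers of one rotor simply add phase, so after 4 steps in γ13 the phase is 4*pi/3 = 4*pi/3 and R^4 = cos(4*pi/3) - sin(4*pi/3)*γ13.
cos(4*pi/3) = -1/2 and sin(4*pi/3) = -sqrt(3)/2, so R^4 = -1/2 + sqrt(3)/2*γ13. The net rotation is 2/3*pi (after discarding 1 full turn, each of which contributes a factor -1 to the rotor); the rotor keeps the half-angle phase exactly.
Answer: -1/2 + sqrt(3)/2*γ13


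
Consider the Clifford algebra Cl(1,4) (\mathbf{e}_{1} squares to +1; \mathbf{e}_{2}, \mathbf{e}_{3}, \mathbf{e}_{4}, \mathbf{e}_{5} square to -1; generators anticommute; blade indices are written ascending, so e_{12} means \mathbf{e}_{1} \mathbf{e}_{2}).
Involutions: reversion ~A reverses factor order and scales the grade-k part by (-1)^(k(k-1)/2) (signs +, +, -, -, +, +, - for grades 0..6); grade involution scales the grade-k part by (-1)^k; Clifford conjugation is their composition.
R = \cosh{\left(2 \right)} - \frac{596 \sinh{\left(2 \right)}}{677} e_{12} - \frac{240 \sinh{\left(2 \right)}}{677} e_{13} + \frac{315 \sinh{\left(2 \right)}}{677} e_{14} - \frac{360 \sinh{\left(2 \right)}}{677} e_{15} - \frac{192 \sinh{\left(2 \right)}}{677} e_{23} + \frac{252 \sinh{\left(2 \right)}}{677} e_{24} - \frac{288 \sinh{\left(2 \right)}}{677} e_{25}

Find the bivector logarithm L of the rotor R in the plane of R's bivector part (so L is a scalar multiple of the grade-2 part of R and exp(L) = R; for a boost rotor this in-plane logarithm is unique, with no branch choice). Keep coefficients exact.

The scalar part of R is \cosh{\left(2 \right)}, which determines |rapidity| via cosh; the sign lives in the bivector part, and pairing them (bivector part over sinh of the rapidity = the plane) gives the unique in-plane L = rapidity * plane.
Concretely: cosh(rapidity) = \cosh{\left(2 \right)} gives rapidity = ±2, and since rapidity/sinh(rapidity) is even the sign is immaterial: L = (rapidity/sinh(rapidity)) * <R>_2 = (\frac{2}{\sinh{\left(2 \right)}}) * <R>_2.
Answer: - \frac{1192}{677} e_{12} - \frac{480}{677} e_{13} + \frac{630}{677} e_{14} - \frac{720}{677} e_{15} - \frac{384}{677} e_{23} + \frac{504}{677} e_{24} - \frac{576}{677} e_{25}


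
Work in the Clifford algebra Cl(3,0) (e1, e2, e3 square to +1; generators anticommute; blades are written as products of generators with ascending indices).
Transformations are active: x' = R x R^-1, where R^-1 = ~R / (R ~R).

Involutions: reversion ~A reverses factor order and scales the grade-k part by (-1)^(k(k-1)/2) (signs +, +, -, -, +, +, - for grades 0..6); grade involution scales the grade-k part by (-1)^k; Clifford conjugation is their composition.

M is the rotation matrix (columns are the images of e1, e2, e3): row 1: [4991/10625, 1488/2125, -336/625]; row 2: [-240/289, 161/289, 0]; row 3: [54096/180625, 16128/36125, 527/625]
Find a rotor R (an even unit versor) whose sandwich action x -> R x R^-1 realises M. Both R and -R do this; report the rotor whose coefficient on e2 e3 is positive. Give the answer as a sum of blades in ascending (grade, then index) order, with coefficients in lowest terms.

Method: write R = a + b12*e1 e2 + b13*e1 e3 + b23*e2 e3 with a^2 + b12^2 + b13^2 + b23^2 = 1 (so R^-1 = ~R). Expanding the columns R e_j ~R gives tr M = 4a^2 - 1 and, from the antisymmetric part, M21 - M12 = -4a*b12, M13 - M31 = 4a*b13, M32 - M23 = -4a*b23.
Here tr M = 13511/7225, so a^2 = (1 + tr M)/4 = 5184/7225 and a = ±72/85. Taking a = 72/85: M21 - M12 = -55296/36125, M13 - M31 = -6048/7225, M32 - M23 = 16128/36125, giving b12 = 192/425, b13 = -21/85, b23 = -56/425, i.e. R = 72/85 + 192/425*e1 e2 - 21/85*e1 e3 - 56/425*e2 e3.
Its e2 e3 coefficient is negative, so report the other preimage -R.
Answer: -72/85 - 192/425*e1 e2 + 21/85*e1 e3 + 56/425*e2 e3. Why the constraint matters: R and -R act identically through the sandwich — M has trace 13511/7225 either way — so only the sign condition on e2 e3 picks one of the two preimages.


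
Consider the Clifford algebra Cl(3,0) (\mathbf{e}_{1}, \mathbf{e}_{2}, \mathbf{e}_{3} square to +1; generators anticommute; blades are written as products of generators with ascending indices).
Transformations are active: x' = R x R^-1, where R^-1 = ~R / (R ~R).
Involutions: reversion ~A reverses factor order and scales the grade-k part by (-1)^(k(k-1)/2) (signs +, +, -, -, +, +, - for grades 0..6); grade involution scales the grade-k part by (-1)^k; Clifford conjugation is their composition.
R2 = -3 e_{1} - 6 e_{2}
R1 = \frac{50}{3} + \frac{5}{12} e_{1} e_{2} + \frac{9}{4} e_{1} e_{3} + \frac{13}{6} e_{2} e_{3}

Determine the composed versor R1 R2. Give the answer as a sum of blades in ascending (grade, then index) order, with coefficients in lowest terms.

Distribute over the terms of R2 (each basis-blade product reordered to ascending indices, repeated generators contracted through their squares):
R1 (-3 e_{1}) = -50 e_{1} + \frac{5}{4} e_{2} + \frac{27}{4} e_{3} - \frac{13}{2} e_{1} e_{2} e_{3}
R1 (-6 e_{2}) = -\frac{5}{2} e_{1} - 100 e_{2} + 13 e_{3} + \frac{27}{2} e_{1} e_{2} e_{3}
Summing the partial products and collecting blades:
Answer: -\frac{105}{2} e_{1} - \frac{395}{4} e_{2} + \frac{79}{4} e_{3} + 7 e_{1} e_{2} e_{3}


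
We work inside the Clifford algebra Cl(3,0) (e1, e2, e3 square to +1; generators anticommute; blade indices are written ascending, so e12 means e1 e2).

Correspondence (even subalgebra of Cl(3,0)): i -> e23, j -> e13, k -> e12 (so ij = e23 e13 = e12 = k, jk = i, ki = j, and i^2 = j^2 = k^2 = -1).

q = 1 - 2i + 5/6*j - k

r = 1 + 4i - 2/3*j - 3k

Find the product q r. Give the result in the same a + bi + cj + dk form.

In blades: q = 1 - e12 + 5/6*e13 - 2*e23, r = 1 - 3*e12 - 2/3*e13 + 4*e23.
Distribute q over r term by term (generator squares from the signature, products reordered to ascending indices): (1)*r = 1 - 3*e12 - 2/3*e13 + 4*e23; (-e12)*r = -3 - e12 - 4*e13 - 2/3*e23; (5/6*e13)*r = 5/9 - 10/3*e12 + 5/6*e13 - 5/2*e23; (-2*e23)*r = 8 + 4/3*e12 - 6*e13 - 2*e23.
Sum: 59/9 - 6*e12 - 59/6*e13 - 7/6*e23; translating back through the correspondence:
Answer: 59/9 - 7/6*i - 59/6*j - 6k


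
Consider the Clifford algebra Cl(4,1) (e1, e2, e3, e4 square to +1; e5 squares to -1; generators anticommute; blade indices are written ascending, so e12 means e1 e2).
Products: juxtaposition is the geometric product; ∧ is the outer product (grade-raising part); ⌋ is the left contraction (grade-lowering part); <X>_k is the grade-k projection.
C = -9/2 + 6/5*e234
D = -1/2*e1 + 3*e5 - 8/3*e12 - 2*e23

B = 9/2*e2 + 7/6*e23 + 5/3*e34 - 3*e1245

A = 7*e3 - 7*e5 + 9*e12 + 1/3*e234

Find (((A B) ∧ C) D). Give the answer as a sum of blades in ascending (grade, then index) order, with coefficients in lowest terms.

step 1: 81/2*e1 - 157/18*e2 + 203/18*e4 + 21/2*e13 - 63/2*e23 + 63/2*e25 + 3/2*e34 + 27*e45 + 21*e124 + e135 - 49/6*e235 - 35/3*e345 + 15*e1234 - 21*e12345
step 2: -729/4*e1 + 157/4*e2 - 203/4*e4 - 189/4*e13 + 567/4*e23 - 567/4*e25 - 27/4*e34 - 243/2*e45 - 189/2*e124 - 9/2*e135 + 147/4*e235 + 105/2*e345 - 189/10*e1234 + 189/2*e12345
step 3: 2997/8 + 314/3*e1 + 3645/4*e2 - 817/8*e3 + 225/2*e4 + 147/2*e5 - 599/8*e12 + 783/2*e13 - 2527/40*e14 - 3699/4*e15 + 63/4*e23 + 135/4*e24 + 471/4*e25 - 2079/10*e34 + 1143/4*e35 - 609/4*e45 + 2349/8*e123 + 406/3*e124 + 495/8*e125 + 1539/8*e134 - 175/4*e135 + 999/4*e145 + 1841/20*e234 + 1749/4*e235 + 105*e245 + 927/4*e345 - 531/2*e1234 + 147/8*e1235 + 81/2*e1245 + 105/4*e1345 + 783/4*e2345 - 1967/10*e12345
Answer: 2997/8 + 314/3*e1 + 3645/4*e2 - 817/8*e3 + 225/2*e4 + 147/2*e5 - 599/8*e12 + 783/2*e13 - 2527/40*e14 - 3699/4*e15 + 63/4*e23 + 135/4*e24 + 471/4*e25 - 2079/10*e34 + 1143/4*e35 - 609/4*e45 + 2349/8*e123 + 406/3*e124 + 495/8*e125 + 1539/8*e134 - 175/4*e135 + 999/4*e145 + 1841/20*e234 + 1749/4*e235 + 105*e245 + 927/4*e345 - 531/2*e1234 + 147/8*e1235 + 81/2*e1245 + 105/4*e1345 + 783/4*e2345 - 1967/10*e12345


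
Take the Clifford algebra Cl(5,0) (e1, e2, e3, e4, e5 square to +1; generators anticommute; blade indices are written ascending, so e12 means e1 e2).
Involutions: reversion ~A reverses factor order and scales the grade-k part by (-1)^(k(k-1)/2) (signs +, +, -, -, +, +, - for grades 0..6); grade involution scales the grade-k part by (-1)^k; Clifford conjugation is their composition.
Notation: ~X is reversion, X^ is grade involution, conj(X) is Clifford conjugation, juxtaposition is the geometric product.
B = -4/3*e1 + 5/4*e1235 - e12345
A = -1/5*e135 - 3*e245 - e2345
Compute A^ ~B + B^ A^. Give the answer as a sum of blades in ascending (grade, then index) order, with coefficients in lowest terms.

first term: e1 - 1/4*e2 - 3*e13 + 5/4*e14 - 1/5*e24 - 4/15*e35 - 15/4*e134 + 4*e1245 + 4/3*e12345
second term: -e1 + 1/4*e2 + 3*e13 - 5/4*e14 + 1/5*e24 + 4/15*e35 - 15/4*e134 + 4*e1245 - 4/3*e12345
Answer: -15/2*e134 + 8*e1245


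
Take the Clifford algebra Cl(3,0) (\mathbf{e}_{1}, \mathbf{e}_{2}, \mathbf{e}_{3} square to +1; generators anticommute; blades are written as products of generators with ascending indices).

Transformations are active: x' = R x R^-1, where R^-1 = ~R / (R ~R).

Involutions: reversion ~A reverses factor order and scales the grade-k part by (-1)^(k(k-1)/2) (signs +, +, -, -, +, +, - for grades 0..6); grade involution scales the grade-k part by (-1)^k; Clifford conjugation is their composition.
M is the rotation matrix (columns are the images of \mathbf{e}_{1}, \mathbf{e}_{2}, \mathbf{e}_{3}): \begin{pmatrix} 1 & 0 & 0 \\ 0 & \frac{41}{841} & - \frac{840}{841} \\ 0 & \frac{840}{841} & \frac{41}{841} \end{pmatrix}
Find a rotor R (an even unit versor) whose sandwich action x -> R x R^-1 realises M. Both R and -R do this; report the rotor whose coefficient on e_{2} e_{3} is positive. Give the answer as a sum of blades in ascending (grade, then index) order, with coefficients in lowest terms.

Method: write R = a + b12*e_{1} e_{2} + b13*e_{1} e_{3} + b23*e_{2} e_{3} with a^2 + b12^2 + b13^2 + b23^2 = 1 (so R^-1 = ~R). Expanding the columns R e_j ~R gives tr M = 4a^2 - 1 and, from the antisymmetric part, M21 - M12 = -4a*b12, M13 - M31 = 4a*b13, M32 - M23 = -4a*b23.
Here tr M = \frac{923}{841}, so a^2 = (1 + tr M)/4 = \frac{441}{841} and a = ±\frac{21}{29}. Taking a = \frac{21}{29}: M21 - M12 = 0, M13 - M31 = 0, M32 - M23 = \frac{1680}{841}, giving b12 = 0, b13 = 0, b23 = -\frac{20}{29}, i.e. R = \frac{21}{29} - \frac{20}{29} e_{2} e_{3}.
Its e_{2} e_{3} coefficient is negative, so report the other preimage -R.
Answer: -\frac{21}{29} + \frac{20}{29} e_{2} e_{3}. Sheet selection: the two-to-one cover makes ±R indistinguishable at the matrix level (trace \frac{923}{841}), so uniqueness comes from the required sign on e_{2} e_{3}.


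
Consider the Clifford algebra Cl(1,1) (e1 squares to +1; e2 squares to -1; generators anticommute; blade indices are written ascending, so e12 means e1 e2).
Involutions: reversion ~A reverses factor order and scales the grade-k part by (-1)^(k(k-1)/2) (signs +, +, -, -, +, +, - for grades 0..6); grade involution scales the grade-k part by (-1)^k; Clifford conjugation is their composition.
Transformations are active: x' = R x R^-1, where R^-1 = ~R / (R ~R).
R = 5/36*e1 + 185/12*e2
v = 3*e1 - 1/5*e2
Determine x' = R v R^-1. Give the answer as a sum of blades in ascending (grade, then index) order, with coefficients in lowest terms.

~R = 5/36*e1 + 185/12*e2, and R ~R = -19250/81, so R^-1 = ~R / (-19250/81).
R v = 7/2 - 833/18*e12
Answer: -6609/2200*e1 - 559/2200*e2


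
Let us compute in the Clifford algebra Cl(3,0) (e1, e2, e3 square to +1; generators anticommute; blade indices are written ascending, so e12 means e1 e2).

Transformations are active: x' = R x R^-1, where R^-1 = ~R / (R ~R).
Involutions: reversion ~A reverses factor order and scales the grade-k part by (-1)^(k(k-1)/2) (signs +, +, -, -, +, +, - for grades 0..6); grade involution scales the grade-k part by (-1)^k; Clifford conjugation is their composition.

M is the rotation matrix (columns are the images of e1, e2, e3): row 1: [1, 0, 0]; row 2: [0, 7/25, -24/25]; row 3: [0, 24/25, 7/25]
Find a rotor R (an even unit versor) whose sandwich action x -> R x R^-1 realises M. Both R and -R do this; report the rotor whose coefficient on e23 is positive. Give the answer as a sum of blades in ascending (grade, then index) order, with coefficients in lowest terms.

Method: write R = a + b12*e12 + b13*e13 + b23*e23 with a^2 + b12^2 + b13^2 + b23^2 = 1 (so R^-1 = ~R). Expanding the columns R e_j ~R gives tr M = 4a^2 - 1 and, from the antisymmetric part, M21 - M12 = -4a*b12, M13 - M31 = 4a*b13, M32 - M23 = -4a*b23.
Here tr M = 39/25, so a^2 = (1 + tr M)/4 = 16/25 and a = ±4/5. Taking a = 4/5: M21 - M12 = 0, M13 - M31 = 0, M32 - M23 = 48/25, giving b12 = 0, b13 = 0, b23 = -3/5, i.e. R = 4/5 - 3/5*e23.
Its e23 coefficient is negative, so report the other preimage -R.
Answer: -4/5 + 3/5*e23. Why the constraint matters: R and -R act identically through the sandwich — M has trace 39/25 either way — so only the sign condition on e23 picks one of the two preimages.


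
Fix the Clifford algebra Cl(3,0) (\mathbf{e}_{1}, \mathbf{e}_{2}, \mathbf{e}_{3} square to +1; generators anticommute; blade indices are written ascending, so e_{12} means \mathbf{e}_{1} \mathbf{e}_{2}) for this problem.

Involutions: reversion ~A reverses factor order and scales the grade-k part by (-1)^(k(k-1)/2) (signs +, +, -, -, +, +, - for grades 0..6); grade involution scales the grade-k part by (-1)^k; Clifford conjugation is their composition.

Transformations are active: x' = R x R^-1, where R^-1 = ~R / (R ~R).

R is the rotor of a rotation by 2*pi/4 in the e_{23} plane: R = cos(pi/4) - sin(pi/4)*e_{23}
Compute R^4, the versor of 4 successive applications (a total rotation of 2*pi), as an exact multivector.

Half-angle bookkeeping: 4 applications in e_{23} add up to rotor phase 4*pi/4 = \pi, so R^4 = cos(\pi) - sin(\pi)*e_{23}.
cos(\pi) = -1 and sin(\pi) = 0, so R^4 = -1. The total rotation 2*pi is 1 full turn, so every vector returns to itself, yet the rotor is -1, on the OTHER sheet of the double cover (an odd number of 2*pi turns).
Answer: -1


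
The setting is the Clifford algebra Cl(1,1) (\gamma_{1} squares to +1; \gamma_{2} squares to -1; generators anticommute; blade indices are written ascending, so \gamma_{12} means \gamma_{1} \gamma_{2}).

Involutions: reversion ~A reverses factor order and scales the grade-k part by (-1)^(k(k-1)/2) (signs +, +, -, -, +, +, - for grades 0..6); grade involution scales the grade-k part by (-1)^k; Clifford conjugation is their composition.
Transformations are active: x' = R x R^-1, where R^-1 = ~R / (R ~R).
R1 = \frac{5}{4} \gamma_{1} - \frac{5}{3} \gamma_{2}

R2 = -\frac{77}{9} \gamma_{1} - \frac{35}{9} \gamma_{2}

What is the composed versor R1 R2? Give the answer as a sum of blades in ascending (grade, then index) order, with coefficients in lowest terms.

Distribute over the terms of R1 (each basis-blade product reordered to ascending indices, repeated generators contracted through their squares):
(\frac{5}{4} \gamma_{1}) R2 = -\frac{385}{36} - \frac{175}{36} \gamma_{12}
(-\frac{5}{3} \gamma_{2}) R2 = -\frac{175}{27} - \frac{385}{27} \gamma_{12}
Summing the partial products and collecting blades:
Answer: -\frac{1855}{108} - \frac{2065}{108} \gamma_{12}


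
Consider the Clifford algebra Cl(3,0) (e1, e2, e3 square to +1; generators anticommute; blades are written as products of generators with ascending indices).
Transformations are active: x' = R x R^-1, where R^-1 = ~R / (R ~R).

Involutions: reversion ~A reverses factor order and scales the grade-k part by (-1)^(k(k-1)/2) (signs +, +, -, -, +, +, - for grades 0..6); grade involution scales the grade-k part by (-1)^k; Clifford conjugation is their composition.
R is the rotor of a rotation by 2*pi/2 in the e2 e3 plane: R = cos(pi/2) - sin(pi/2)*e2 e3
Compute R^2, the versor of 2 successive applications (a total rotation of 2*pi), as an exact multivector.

Because a rotor carries half the rotation angle, composing 2 copies of this e2 e3-plane rotor multiplies the phase: 2*(pi/2) = pi, hence R^2 = cos(pi) - sin(pi)*e2 e3.
cos(pi) = -1 and sin(pi) = 0, so R^2 = -1. The total rotation 2*pi is 1 full turn, so every vector returns to itself, yet the rotor is -1, on the OTHER sheet of the double cover (an odd number of 2*pi turns).
Answer: -1


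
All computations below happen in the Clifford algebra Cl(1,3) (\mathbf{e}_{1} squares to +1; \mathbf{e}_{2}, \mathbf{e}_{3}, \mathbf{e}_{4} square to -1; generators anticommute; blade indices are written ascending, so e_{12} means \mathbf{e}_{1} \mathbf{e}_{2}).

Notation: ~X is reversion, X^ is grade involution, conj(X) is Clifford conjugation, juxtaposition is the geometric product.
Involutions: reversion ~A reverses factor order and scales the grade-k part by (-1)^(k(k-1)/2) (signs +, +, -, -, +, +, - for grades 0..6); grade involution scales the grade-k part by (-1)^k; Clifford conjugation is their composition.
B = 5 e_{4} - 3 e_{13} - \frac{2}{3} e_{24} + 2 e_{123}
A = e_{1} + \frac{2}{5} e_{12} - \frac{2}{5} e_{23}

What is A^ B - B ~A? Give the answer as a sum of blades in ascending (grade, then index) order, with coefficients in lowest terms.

first term: \frac{4}{5} e_{1} + \frac{19}{5} e_{3} - \frac{6}{5} e_{12} - \frac{71}{15} e_{14} - \frac{4}{5} e_{23} + \frac{4}{15} e_{34} + \frac{8}{3} e_{124} - 2 e_{234}
second term: -\frac{4}{5} e_{1} + \frac{11}{5} e_{3} - \frac{6}{5} e_{12} - \frac{71}{15} e_{14} + \frac{16}{5} e_{23} + \frac{4}{15} e_{34} - \frac{8}{3} e_{124} + 2 e_{234}
Answer: \frac{8}{5} e_{1} + \frac{8}{5} e_{3} - 4 e_{23} + \frac{16}{3} e_{124} - 4 e_{234}


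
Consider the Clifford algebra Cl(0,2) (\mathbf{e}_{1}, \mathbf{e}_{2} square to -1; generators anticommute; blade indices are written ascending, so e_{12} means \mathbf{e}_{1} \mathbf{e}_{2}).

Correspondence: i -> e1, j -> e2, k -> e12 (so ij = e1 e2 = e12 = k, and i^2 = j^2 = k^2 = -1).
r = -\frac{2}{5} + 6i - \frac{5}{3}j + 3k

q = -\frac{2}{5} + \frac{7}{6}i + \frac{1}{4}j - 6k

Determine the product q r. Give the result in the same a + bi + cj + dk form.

In blades: q = -\frac{2}{5} + \frac{7}{6} e_{1} + \frac{1}{4} e_{2} - 6 e_{12}, r = -\frac{2}{5} + 6 e_{1} - \frac{5}{3} e_{2} + 3 e_{12}.
Distribute q over r term by term (generator squares from the signature, products reordered to ascending indices): (-\frac{2}{5})*r = \frac{4}{25} - \frac{12}{5} e_{1} + \frac{2}{3} e_{2} - \frac{6}{5} e_{12}; (\frac{7}{6} e_{1})*r = -7 - \frac{7}{15} e_{1} - \frac{7}{2} e_{2} - \frac{35}{18} e_{12}; (\frac{1}{4} e_{2})*r = \frac{5}{12} + \frac{3}{4} e_{1} - \frac{1}{10} e_{2} - \frac{3}{2} e_{12}; (-6 e_{12})*r = 18 - 10 e_{1} - 36 e_{2} + \frac{12}{5} e_{12}.
Sum: \frac{3473}{300} - \frac{727}{60} e_{1} - \frac{584}{15} e_{2} - \frac{101}{45} e_{12}; translating back through the correspondence:
Answer: \frac{3473}{300} - \frac{727}{60}i - \frac{584}{15}j - \frac{101}{45}k


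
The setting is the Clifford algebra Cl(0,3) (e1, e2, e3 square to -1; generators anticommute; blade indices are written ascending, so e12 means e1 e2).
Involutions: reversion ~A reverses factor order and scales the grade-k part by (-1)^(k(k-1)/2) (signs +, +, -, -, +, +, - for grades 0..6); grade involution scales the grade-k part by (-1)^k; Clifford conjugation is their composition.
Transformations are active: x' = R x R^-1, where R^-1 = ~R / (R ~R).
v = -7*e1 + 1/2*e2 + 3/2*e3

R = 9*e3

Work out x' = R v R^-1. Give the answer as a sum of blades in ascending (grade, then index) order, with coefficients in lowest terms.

~R = 9*e3, and R ~R = -81, so R^-1 = ~R / (-81).
R v = -27/2 + 63*e13 - 9/2*e23
Answer: 7*e1 - 1/2*e2 + 3/2*e3


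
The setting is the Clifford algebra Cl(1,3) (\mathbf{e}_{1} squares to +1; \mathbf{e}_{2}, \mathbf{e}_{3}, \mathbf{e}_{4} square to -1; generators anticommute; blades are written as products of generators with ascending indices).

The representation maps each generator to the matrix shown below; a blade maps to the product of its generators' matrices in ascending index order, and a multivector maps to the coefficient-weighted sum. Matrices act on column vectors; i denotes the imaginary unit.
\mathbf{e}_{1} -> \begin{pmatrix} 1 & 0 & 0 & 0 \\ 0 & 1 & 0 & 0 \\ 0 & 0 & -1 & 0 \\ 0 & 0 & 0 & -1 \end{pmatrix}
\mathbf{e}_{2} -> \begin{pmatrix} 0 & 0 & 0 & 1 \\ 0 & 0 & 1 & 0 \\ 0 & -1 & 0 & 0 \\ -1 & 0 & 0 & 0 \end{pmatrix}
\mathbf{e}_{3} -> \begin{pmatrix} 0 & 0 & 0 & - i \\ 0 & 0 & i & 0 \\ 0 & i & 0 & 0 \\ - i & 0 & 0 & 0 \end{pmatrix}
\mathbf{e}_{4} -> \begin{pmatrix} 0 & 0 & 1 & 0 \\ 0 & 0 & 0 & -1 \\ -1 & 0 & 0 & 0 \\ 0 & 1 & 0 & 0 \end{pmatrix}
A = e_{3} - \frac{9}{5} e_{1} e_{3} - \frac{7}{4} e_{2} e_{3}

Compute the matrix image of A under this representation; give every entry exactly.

Bivector images (products of the table entries): rho(e_{1} e_{3}) = rho(\mathbf{e}_{1})rho(\mathbf{e}_{3}) = \begin{pmatrix} 0 & 0 & 0 & - i \\ 0 & 0 & i & 0 \\ 0 & - i & 0 & 0 \\ i & 0 & 0 & 0 \end{pmatrix}; rho(e_{2} e_{3}) = rho(\mathbf{e}_{2})rho(\mathbf{e}_{3}) = \begin{pmatrix} - i & 0 & 0 & 0 \\ 0 & i & 0 & 0 \\ 0 & 0 & - i & 0 \\ 0 & 0 & 0 & i \end{pmatrix}.
M = (1)*rho(e_{3}) + (-\frac{9}{5})*rho(e_{1} e_{3}) + (-\frac{7}{4})*rho(e_{2} e_{3}), summed entrywise:
Answer: \begin{pmatrix} \frac{7 i}{4} & 0 & 0 & \frac{4 i}{5} \\ 0 & - \frac{7 i}{4} & - \frac{4 i}{5} & 0 \\ 0 & \frac{14 i}{5} & \frac{7 i}{4} & 0 \\ - \frac{14 i}{5} & 0 & 0 & - \frac{7 i}{4} \end{pmatrix}


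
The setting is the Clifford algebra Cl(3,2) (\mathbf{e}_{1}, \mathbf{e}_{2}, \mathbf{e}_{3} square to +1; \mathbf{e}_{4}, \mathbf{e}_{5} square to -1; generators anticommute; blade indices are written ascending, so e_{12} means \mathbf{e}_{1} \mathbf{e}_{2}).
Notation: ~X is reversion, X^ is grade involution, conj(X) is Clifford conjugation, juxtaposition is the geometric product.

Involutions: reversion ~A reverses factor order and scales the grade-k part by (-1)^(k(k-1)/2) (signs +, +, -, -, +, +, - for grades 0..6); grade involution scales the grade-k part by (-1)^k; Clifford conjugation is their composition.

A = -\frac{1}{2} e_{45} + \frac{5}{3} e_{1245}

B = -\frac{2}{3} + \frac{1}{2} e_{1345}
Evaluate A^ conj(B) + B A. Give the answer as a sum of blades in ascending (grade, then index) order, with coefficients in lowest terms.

first term: \frac{1}{4} e_{13} + \frac{5}{6} e_{23} + \frac{1}{3} e_{45} - \frac{10}{9} e_{1245}
second term: \frac{1}{4} e_{13} - \frac{5}{6} e_{23} + \frac{1}{3} e_{45} - \frac{10}{9} e_{1245}
Answer: \frac{1}{2} e_{13} + \frac{2}{3} e_{45} - \frac{20}{9} e_{1245}


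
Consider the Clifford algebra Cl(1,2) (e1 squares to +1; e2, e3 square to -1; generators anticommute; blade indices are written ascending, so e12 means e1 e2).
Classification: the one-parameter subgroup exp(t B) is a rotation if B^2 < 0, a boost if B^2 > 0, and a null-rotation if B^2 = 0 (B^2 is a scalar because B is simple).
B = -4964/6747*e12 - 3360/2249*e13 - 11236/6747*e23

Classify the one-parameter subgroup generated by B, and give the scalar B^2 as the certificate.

B^2 term by term: the squares give (-4964/6747)^2*(e12)^2 + (-3360/2249)^2*(e13)^2 + (-11236/6747)^2*(e23)^2 = 24641296/45522009*(+1) + 11289600/5058001*(+1) + 126247696/45522009*(-1) = 0 (each basis 2-blade squares to minus the product of its generators' squares); cross terms between blades sharing an index anticommute and cancel. So B^2 = 0.
Answer: null-rotation, certificate B^2 = 0. One invariant decides it: the square 0 survives every conjugation, and its sign is exactly the classification.


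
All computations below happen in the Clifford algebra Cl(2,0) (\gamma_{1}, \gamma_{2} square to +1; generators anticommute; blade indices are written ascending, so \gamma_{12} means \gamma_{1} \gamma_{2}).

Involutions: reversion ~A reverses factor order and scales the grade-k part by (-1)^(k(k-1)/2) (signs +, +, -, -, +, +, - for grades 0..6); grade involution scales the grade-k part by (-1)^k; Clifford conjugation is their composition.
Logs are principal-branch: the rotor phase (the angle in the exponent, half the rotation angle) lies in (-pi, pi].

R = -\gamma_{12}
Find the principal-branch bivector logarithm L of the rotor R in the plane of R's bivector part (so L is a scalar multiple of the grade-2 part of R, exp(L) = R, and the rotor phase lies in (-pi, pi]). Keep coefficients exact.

The scalar part of R is 0, which fixes the principal-branch rotor phase; the unit plane is then the bivector part divided by the sine of that phase, and L is that plane scaled by the phase.
Concretely: cos(phase) = 0 gives phase = ±\frac{\pi}{2}, and since phase/sin(phase) is even the sign is immaterial: L = (phase/sin(phase)) * <R>_2 = (\frac{\pi}{2}) * <R>_2.
Answer: - \frac{\pi}{2} \gamma_{12}


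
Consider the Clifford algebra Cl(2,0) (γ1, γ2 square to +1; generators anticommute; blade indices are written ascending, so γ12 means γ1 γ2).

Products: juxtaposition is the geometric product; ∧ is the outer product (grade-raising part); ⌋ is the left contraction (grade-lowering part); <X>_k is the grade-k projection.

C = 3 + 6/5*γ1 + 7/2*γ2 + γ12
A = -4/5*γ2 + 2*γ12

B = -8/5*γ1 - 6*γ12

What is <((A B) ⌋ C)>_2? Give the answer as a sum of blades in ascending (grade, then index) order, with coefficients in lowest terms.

step 1: 12 - 24/5*γ1 + 16/5*γ2 - 32/25*γ12
step 2: 1068/25 + 56/5*γ1 + 186/5*γ2 + 12*γ12
step 3: 12*γ12
Answer: 12*γ12


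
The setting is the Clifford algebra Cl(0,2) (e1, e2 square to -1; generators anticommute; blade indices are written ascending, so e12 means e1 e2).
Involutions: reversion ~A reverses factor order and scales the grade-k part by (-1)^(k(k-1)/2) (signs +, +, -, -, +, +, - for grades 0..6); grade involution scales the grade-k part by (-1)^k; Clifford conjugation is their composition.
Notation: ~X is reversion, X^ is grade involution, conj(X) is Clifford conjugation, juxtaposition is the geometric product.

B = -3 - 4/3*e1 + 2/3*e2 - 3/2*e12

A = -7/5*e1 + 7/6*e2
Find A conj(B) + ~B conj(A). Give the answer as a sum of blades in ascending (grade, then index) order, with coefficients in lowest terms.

first term: 119/45 + 119/20*e1 - 7/5*e2 - 28/45*e12
second term: 119/45 - 49/20*e1 + 28/5*e2 + 28/45*e12
Answer: 238/45 + 7/2*e1 + 21/5*e2


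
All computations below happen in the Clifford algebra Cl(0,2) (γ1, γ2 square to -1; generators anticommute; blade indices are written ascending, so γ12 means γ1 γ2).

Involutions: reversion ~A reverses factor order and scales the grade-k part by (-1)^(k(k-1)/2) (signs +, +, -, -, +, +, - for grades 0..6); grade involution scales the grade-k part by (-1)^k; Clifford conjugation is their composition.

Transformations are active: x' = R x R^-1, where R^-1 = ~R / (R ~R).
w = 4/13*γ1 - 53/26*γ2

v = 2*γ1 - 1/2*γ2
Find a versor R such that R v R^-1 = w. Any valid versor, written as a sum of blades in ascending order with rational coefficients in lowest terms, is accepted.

Take R = v + w = 30/13*γ1 - 33/13*γ2. Because q(v) = q(w) = -17/4, conjugation by R sends v exactly to w.
Answer: 30/13*γ1 - 33/13*γ2


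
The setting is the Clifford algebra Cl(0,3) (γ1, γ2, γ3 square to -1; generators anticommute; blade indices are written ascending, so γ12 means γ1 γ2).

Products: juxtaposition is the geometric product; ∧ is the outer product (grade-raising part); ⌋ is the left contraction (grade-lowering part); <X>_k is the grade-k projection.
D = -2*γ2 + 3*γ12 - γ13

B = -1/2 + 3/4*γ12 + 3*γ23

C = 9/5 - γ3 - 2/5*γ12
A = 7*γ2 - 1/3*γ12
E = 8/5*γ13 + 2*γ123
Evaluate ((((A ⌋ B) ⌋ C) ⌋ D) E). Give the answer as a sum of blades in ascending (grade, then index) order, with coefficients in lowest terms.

step 1: 1/4 + 21/4*γ1 - 21*γ3
step 2: -411/20 + 21/10*γ2 - 1/4*γ3 - 1/10*γ12
step 3: 9/2 + 131/20*γ1 + 411/10*γ2 - 1233/20*γ12 + 411/20*γ13
step 4: -822/25 + 411/10*γ2 + 5641/50*γ3 + 447/5*γ13 - 5587/50*γ23 - 1419/25*γ123
Answer: -822/25 + 411/10*γ2 + 5641/50*γ3 + 447/5*γ13 - 5587/50*γ23 - 1419/25*γ123


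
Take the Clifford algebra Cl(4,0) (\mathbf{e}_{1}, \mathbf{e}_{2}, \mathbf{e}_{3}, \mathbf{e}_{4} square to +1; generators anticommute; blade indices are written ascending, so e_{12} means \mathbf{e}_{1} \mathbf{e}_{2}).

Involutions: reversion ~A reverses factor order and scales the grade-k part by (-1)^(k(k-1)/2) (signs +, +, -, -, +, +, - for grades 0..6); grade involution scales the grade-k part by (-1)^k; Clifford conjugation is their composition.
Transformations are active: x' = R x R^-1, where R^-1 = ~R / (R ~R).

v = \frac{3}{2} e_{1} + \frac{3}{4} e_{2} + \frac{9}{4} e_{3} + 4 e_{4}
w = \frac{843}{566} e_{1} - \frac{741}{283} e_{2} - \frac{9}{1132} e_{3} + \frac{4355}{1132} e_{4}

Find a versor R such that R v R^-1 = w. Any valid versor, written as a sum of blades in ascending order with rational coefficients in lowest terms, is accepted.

Construction: equal norms (both \frac{191}{8}) license R = v + w = \frac{846}{283} e_{1} - \frac{2115}{1132} e_{2} + \frac{1269}{566} e_{3} + \frac{8883}{1132} e_{4} — nothing changes along that direction, while (v - w)/2 changes sign, so v maps onto w.
Answer: \frac{846}{283} e_{1} - \frac{2115}{1132} e_{2} + \frac{1269}{566} e_{3} + \frac{8883}{1132} e_{4}


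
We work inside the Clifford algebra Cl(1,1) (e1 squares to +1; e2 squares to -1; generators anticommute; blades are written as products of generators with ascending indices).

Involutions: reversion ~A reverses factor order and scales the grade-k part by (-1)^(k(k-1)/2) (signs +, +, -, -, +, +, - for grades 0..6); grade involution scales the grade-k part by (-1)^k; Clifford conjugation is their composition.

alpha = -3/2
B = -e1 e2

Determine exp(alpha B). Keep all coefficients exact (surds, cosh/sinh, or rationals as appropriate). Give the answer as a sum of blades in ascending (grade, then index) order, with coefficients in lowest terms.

B^2 = (-1)^2*(e1 e2)^2 = 1*(+1) = 1 (a basis 2-blade squares to minus the product of its generators' squares).
B^2 = 1 — B^2 > 0, so the exponential closes hyperbolically: l = 1, alpha*l = -3/2, so exp(alpha B) = cosh(-3/2) + (sinh(-3/2)/1)*B = cosh(3/2) + (-sinh(3/2))*B.
Answer: cosh(3/2) + sinh(3/2)*e1 e2


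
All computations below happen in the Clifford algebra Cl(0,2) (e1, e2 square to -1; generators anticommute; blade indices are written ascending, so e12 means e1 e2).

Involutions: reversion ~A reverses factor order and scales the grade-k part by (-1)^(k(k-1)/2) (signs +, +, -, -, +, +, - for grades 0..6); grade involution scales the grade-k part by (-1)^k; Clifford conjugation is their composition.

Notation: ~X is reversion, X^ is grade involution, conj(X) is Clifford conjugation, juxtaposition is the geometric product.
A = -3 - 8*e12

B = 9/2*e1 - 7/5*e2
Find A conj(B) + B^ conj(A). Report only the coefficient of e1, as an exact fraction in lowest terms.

first term: 247/10*e1 + 159/5*e2
second term: 247/10*e1 + 159/5*e2
Answer: 247/5


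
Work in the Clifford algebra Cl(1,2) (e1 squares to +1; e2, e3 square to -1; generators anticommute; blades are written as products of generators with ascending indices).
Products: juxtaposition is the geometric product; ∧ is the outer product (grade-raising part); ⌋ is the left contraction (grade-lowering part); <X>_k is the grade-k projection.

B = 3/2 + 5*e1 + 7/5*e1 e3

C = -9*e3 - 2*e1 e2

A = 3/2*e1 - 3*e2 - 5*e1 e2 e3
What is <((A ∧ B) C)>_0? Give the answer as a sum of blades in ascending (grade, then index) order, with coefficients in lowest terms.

step 1: 9/4*e1 - 9/2*e2 + 15*e1 e2 - 33/10*e1 e2 e3
step 2: -30 + 9*e1 - 9/2*e2 + 33/5*e3 - 297/10*e1 e2 - 81/4*e1 e3 + 81/2*e2 e3 - 135*e1 e2 e3
step 3: -30
Answer: -30


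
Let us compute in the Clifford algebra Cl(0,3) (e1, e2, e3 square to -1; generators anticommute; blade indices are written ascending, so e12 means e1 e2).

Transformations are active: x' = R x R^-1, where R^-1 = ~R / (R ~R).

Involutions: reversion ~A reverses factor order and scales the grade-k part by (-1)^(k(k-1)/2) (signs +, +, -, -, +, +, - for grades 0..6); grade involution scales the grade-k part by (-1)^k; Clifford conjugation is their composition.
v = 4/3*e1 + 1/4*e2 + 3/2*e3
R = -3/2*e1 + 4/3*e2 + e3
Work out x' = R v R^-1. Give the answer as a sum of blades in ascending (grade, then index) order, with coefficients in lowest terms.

~R = -3/2*e1 + 4/3*e2 + e3, and R ~R = -181/36, so R^-1 = ~R / (-181/36).
R v = 1/6 - 155/72*e12 - 43/12*e13 + 7/4*e23
Answer: -670/543*e1 - 245/724*e2 - 567/362*e3


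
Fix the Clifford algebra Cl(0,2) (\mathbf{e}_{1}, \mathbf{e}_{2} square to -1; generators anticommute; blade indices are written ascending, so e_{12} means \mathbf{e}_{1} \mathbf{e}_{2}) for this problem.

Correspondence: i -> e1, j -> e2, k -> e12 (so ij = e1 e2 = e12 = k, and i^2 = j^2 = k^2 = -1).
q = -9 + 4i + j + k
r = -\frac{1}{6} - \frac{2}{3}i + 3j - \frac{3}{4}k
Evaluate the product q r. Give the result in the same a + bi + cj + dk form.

In blades: q = -9 + 4 e_{1} + e_{2} + e_{12}, r = -\frac{1}{6} - \frac{2}{3} e_{1} + 3 e_{2} - \frac{3}{4} e_{12}.
Distribute q over r term by term (generator squares from the signature, products reordered to ascending indices): (-9)*r = \frac{3}{2} + 6 e_{1} - 27 e_{2} + \frac{27}{4} e_{12}; (4 e_{1})*r = \frac{8}{3} - \frac{2}{3} e_{1} + 3 e_{2} + 12 e_{12}; (e_{2})*r = -3 - \frac{3}{4} e_{1} - \frac{1}{6} e_{2} + \frac{2}{3} e_{12}; (e_{12})*r = \frac{3}{4} - 3 e_{1} - \frac{2}{3} e_{2} - \frac{1}{6} e_{12}.
Sum: \frac{23}{12} + \frac{19}{12} e_{1} - \frac{149}{6} e_{2} + \frac{77}{4} e_{12}; translating back through the correspondence:
Answer: \frac{23}{12} + \frac{19}{12}i - \frac{149}{6}j + \frac{77}{4}k


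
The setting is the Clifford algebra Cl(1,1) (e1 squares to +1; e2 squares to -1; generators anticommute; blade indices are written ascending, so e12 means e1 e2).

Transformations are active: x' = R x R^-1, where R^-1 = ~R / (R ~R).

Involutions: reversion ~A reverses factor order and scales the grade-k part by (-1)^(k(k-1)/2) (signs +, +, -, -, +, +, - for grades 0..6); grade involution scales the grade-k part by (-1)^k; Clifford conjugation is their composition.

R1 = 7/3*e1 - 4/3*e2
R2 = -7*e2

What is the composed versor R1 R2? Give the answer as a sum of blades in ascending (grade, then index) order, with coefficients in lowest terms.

Distribute over the terms of R2 (each basis-blade product reordered to ascending indices, repeated generators contracted through their squares):
R1 (-7*e2) = -28/3 - 49/3*e12
Answer: -28/3 - 49/3*e12


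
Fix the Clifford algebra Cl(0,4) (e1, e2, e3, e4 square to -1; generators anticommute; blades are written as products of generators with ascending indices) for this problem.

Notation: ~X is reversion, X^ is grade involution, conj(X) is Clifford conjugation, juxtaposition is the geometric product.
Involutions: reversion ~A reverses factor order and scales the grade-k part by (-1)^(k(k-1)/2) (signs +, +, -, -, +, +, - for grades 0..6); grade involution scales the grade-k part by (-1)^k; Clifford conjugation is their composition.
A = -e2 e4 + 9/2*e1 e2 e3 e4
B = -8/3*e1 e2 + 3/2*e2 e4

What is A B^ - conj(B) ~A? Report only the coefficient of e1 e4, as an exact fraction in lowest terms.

first term: 3/2 + 27/4*e1 e3 + 8/3*e1 e4 + 12*e3 e4
second term: 3/2 - 27/4*e1 e3 - 8/3*e1 e4 - 12*e3 e4
Answer: 16/3
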